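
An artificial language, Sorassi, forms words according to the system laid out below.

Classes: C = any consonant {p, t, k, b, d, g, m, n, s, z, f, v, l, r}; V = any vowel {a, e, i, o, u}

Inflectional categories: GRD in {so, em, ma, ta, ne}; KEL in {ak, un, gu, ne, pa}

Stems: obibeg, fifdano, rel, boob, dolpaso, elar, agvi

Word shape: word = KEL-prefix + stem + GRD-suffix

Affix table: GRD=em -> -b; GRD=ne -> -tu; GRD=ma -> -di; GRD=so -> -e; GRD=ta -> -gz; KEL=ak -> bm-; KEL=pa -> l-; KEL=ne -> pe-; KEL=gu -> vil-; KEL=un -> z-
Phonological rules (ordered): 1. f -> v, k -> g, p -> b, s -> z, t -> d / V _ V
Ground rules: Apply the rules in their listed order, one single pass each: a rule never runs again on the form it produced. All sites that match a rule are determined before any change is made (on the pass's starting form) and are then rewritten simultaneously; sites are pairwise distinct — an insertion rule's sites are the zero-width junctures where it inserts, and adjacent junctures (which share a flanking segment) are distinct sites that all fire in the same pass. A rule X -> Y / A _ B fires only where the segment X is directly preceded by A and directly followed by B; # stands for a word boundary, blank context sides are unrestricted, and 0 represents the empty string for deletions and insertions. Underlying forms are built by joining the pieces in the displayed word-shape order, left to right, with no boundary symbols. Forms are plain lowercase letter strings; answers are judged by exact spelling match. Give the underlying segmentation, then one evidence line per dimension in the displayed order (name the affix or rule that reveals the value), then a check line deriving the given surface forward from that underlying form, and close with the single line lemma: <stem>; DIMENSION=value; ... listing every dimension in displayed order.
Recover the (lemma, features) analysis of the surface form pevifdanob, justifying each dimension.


underlying: pe-fifdano-b
GRD=em - signalled by the affix -b
KEL=ne - signalled by the affix pe-
check: pefifdanob -> pevifdanob
lemma: fifdano; GRD=em; KEL=ne


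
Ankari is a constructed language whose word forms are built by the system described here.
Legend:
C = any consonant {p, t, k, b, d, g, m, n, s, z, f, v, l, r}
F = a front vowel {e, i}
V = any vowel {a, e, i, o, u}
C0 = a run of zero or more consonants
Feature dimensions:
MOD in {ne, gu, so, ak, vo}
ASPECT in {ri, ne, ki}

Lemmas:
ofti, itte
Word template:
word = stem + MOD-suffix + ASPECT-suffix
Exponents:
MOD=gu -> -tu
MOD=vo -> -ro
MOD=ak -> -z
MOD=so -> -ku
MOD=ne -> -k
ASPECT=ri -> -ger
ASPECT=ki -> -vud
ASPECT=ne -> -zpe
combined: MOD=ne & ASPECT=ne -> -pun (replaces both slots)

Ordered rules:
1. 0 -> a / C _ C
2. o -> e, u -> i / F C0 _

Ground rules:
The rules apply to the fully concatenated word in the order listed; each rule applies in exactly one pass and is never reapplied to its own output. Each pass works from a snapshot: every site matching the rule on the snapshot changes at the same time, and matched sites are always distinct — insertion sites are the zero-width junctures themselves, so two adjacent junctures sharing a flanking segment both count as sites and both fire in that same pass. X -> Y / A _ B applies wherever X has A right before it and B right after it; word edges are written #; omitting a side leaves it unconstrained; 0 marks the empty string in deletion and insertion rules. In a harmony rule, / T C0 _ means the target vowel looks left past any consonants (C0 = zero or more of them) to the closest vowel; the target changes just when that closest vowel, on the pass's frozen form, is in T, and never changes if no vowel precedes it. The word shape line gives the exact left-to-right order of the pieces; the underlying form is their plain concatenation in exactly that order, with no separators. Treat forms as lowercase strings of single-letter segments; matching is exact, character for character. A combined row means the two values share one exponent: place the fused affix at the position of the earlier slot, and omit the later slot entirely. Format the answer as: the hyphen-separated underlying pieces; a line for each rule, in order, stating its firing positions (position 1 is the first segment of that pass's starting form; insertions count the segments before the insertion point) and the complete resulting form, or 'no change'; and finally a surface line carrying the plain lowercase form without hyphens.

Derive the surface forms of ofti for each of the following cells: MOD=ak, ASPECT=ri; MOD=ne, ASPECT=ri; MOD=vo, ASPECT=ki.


cell MOD=ak, ASPECT=ri:
underlying: ofti-z-ger
1. 0 -> a / C _ C: inserts after position(s) 2, 5: ofatizager
2. o -> e, u -> i / F C0 _: no change
surface: ofatizager

cell MOD=ne, ASPECT=ri:
underlying: ofti-k-ger
1. 0 -> a / C _ C: inserts after position(s) 2, 5: ofatikager
2. o -> e, u -> i / F C0 _: no change
surface: ofatikager

cell MOD=vo, ASPECT=ki:
underlying: ofti-ro-vud
1. 0 -> a / C _ C: inserts after position(s) 2: ofatirovud
2. o -> e, u -> i / F C0 _: fires at position(s) 7: ofatirevud
surface: ofatirevud


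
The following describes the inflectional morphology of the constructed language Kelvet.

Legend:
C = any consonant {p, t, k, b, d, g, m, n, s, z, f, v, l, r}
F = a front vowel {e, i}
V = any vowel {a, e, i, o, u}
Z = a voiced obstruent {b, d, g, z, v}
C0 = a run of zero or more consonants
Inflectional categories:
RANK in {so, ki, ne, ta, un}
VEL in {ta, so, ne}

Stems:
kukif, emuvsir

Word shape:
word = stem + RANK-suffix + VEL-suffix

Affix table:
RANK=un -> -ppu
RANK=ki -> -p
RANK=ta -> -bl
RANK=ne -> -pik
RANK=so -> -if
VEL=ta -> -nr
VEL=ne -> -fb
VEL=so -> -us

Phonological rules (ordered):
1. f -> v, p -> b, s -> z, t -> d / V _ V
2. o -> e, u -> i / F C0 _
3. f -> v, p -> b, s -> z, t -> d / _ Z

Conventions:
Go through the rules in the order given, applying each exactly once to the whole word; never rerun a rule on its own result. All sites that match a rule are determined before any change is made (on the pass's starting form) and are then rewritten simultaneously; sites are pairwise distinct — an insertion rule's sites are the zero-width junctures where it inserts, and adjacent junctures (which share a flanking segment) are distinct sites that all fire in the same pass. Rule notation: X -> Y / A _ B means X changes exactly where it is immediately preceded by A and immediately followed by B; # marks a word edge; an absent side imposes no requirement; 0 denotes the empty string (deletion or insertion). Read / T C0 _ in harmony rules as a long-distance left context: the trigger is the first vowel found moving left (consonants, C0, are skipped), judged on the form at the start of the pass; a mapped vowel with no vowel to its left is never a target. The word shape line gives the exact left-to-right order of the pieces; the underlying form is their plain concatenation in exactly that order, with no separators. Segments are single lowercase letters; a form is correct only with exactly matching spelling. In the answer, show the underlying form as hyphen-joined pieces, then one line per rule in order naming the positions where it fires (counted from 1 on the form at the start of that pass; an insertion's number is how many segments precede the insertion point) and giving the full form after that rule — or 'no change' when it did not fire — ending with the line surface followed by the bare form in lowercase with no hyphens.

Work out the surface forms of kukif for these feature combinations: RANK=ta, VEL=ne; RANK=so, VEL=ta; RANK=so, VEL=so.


cell RANK=ta, VEL=ne:
underlying: kukif-bl-fb
1. f -> v, p -> b, s -> z, t -> d / V _ V: no change
2. o -> e, u -> i / F C0 _: no change
3. f -> v, p -> b, s -> z, t -> d / _ Z: fires at position(s) 5, 8: kukivblvb
surface: kukivblvb

cell RANK=so, VEL=ta:
underlying: kukif-if-nr
1. f -> v, p -> b, s -> z, t -> d / V _ V: fires at position(s) 5: kukivifnr
2. o -> e, u -> i / F C0 _: no change
3. f -> v, p -> b, s -> z, t -> d / _ Z: no change
surface: kukivifnr

cell RANK=so, VEL=so:
underlying: kukif-if-us
1. f -> v, p -> b, s -> z, t -> d / V _ V: fires at position(s) 5, 7: kukivivus
2. o -> e, u -> i / F C0 _: fires at position(s) 8: kukivivis
3. f -> v, p -> b, s -> z, t -> d / _ Z: no change
surface: kukivivis


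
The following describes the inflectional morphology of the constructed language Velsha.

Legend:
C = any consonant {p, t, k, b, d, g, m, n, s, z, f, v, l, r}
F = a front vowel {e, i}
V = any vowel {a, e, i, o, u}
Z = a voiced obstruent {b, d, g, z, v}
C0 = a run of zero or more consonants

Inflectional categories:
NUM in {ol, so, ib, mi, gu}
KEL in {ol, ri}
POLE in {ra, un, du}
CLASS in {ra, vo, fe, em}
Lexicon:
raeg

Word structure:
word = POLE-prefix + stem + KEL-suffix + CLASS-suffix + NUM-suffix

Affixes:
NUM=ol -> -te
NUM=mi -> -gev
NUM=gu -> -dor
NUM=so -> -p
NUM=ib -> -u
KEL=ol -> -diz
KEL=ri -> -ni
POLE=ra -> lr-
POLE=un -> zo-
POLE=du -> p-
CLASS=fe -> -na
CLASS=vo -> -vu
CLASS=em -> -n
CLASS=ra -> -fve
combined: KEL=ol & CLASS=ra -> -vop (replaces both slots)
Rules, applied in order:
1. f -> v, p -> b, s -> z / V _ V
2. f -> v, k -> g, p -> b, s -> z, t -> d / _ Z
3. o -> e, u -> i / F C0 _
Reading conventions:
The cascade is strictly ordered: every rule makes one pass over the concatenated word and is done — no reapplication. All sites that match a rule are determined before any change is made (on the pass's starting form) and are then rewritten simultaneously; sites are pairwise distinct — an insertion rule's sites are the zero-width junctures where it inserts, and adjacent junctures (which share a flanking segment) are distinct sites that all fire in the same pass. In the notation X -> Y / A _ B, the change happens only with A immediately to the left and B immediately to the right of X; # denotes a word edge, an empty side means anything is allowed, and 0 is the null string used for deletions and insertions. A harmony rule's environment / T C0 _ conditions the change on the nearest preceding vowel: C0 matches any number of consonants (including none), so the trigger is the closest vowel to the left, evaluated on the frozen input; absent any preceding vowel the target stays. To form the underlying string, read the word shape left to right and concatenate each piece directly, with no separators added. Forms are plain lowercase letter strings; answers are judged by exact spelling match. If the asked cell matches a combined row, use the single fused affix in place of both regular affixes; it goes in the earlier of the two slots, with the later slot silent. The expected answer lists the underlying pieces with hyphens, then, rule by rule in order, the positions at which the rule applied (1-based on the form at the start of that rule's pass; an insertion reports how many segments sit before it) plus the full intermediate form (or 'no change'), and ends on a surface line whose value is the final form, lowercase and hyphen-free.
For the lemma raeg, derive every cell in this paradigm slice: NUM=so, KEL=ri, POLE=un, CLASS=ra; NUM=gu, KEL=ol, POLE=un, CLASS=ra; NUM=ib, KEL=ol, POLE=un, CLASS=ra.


cell NUM=so, KEL=ri, POLE=un, CLASS=ra:
underlying: zo-raeg-ni-fve-p
1. f -> v, p -> b, s -> z / V _ V: no change
2. f -> v, k -> g, p -> b, s -> z, t -> d / _ Z: fires at position(s) 9: zoraegnivvep
3. o -> e, u -> i / F C0 _: no change
surface: zoraegnivvep

cell NUM=gu, KEL=ol, POLE=un, CLASS=ra:
underlying: zo-raeg-vop-dor
1. f -> v, p -> b, s -> z / V _ V: no change
2. f -> v, k -> g, p -> b, s -> z, t -> d / _ Z: fires at position(s) 9: zoraegvobdor
3. o -> e, u -> i / F C0 _: fires at position(s) 8: zoraegvebdor
surface: zoraegvebdor

cell NUM=ib, KEL=ol, POLE=un, CLASS=ra:
underlying: zo-raeg-vop-u
1. f -> v, p -> b, s -> z / V _ V: fires at position(s) 9: zoraegvobu
2. f -> v, k -> g, p -> b, s -> z, t -> d / _ Z: no change
3. o -> e, u -> i / F C0 _: fires at position(s) 8: zoraegvebu
surface: zoraegvebu


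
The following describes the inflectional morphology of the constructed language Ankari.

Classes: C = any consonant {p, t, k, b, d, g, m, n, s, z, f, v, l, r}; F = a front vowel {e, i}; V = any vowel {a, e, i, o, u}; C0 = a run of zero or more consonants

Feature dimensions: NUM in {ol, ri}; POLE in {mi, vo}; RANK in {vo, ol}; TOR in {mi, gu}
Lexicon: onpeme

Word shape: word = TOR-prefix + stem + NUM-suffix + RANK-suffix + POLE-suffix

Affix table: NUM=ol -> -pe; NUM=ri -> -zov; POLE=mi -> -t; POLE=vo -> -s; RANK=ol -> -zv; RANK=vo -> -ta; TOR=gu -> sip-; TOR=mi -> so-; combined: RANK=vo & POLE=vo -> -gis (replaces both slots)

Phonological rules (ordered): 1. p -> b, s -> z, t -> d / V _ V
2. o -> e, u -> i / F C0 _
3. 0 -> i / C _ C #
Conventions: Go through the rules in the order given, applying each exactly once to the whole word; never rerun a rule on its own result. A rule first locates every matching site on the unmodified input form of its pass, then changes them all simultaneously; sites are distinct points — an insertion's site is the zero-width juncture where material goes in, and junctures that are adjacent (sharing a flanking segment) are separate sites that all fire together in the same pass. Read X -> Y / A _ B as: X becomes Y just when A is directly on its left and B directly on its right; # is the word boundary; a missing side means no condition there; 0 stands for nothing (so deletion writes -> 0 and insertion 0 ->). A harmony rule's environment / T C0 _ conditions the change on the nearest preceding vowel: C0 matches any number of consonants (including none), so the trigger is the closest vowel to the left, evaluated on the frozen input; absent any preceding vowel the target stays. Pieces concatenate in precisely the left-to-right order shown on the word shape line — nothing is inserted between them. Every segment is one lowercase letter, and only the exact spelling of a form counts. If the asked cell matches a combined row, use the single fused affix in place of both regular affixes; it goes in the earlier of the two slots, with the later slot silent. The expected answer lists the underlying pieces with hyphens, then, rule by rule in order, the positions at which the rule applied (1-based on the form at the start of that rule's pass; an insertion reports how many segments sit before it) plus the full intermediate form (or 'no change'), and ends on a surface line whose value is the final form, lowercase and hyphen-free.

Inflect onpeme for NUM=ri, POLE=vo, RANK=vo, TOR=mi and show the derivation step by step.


underlying: so-onpeme-zov-gis
1. p -> b, s -> z, t -> d / V _ V: no change
2. o -> e, u -> i / F C0 _: fires at position(s) 10: soonpemezevgis
3. 0 -> i / C _ C #: no change
surface: soonpemezevgis


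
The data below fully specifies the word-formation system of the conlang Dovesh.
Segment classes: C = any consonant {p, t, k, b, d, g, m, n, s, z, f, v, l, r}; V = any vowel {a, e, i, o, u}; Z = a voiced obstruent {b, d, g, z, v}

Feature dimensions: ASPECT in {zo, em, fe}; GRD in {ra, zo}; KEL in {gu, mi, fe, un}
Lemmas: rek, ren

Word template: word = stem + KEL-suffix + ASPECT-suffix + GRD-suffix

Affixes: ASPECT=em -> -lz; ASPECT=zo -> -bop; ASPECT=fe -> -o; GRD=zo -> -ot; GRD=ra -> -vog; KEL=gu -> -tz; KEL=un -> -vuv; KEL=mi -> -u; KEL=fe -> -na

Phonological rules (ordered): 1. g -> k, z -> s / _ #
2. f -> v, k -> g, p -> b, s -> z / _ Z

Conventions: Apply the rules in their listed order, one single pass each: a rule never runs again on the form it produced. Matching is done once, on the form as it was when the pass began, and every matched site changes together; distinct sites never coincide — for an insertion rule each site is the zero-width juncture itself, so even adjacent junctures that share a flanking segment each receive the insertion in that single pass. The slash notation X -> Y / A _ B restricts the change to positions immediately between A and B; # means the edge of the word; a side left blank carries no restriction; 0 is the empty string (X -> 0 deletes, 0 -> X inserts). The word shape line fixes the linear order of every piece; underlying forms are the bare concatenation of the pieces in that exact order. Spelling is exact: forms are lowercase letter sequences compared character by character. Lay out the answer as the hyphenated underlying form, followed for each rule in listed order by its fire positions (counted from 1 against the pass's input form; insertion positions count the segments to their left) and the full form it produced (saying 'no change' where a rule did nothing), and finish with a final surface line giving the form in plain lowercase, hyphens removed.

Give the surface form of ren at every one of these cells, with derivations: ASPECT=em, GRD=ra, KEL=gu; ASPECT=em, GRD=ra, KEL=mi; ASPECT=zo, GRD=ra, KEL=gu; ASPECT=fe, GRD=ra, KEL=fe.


cell ASPECT=em, GRD=ra, KEL=gu:
underlying: ren-tz-lz-vog
1. g -> k, z -> s / _ #: fires at position(s) 10: rentzlzvok
2. f -> v, k -> g, p -> b, s -> z / _ Z: no change
surface: rentzlzvok

cell ASPECT=em, GRD=ra, KEL=mi:
underlying: ren-u-lz-vog
1. g -> k, z -> s / _ #: fires at position(s) 9: renulzvok
2. f -> v, k -> g, p -> b, s -> z / _ Z: no change
surface: renulzvok

cell ASPECT=zo, GRD=ra, KEL=gu:
underlying: ren-tz-bop-vog
1. g -> k, z -> s / _ #: fires at position(s) 11: rentzbopvok
2. f -> v, k -> g, p -> b, s -> z / _ Z: fires at position(s) 8: rentzbobvok
surface: rentzbobvok

cell ASPECT=fe, GRD=ra, KEL=fe:
underlying: ren-na-o-vog
1. g -> k, z -> s / _ #: fires at position(s) 9: rennaovok
2. f -> v, k -> g, p -> b, s -> z / _ Z: no change
surface: rennaovok


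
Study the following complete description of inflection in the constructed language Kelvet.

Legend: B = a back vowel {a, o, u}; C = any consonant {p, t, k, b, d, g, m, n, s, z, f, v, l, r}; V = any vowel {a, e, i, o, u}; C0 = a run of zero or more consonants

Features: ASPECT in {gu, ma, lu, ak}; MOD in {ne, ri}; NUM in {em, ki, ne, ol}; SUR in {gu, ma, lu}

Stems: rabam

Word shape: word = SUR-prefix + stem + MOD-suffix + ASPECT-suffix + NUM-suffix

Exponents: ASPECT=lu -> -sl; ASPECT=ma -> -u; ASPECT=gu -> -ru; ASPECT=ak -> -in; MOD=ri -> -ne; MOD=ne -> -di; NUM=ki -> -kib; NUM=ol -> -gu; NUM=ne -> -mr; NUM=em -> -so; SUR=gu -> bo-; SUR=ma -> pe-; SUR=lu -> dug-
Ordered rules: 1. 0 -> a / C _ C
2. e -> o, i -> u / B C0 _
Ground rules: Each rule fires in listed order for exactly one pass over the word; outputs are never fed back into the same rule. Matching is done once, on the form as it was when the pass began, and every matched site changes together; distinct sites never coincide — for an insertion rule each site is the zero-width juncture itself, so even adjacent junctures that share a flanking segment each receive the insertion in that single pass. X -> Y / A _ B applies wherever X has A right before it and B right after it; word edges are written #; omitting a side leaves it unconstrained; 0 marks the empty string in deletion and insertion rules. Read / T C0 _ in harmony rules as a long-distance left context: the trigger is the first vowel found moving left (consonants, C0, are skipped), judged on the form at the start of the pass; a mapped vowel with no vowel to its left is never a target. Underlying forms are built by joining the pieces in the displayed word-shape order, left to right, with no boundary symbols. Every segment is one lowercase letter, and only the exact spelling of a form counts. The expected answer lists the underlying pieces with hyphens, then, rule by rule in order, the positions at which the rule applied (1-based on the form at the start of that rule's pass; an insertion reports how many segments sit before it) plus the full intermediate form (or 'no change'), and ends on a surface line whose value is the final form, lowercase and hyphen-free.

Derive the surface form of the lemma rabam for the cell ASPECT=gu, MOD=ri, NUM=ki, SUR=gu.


underlying: bo-rabam-ne-ru-kib
1. 0 -> a / C _ C: inserts after position(s) 7: borabamanerukib
2. e -> o, i -> u / B C0 _: fires at position(s) 10, 14: borabamanorukub
surface: borabamanorukub


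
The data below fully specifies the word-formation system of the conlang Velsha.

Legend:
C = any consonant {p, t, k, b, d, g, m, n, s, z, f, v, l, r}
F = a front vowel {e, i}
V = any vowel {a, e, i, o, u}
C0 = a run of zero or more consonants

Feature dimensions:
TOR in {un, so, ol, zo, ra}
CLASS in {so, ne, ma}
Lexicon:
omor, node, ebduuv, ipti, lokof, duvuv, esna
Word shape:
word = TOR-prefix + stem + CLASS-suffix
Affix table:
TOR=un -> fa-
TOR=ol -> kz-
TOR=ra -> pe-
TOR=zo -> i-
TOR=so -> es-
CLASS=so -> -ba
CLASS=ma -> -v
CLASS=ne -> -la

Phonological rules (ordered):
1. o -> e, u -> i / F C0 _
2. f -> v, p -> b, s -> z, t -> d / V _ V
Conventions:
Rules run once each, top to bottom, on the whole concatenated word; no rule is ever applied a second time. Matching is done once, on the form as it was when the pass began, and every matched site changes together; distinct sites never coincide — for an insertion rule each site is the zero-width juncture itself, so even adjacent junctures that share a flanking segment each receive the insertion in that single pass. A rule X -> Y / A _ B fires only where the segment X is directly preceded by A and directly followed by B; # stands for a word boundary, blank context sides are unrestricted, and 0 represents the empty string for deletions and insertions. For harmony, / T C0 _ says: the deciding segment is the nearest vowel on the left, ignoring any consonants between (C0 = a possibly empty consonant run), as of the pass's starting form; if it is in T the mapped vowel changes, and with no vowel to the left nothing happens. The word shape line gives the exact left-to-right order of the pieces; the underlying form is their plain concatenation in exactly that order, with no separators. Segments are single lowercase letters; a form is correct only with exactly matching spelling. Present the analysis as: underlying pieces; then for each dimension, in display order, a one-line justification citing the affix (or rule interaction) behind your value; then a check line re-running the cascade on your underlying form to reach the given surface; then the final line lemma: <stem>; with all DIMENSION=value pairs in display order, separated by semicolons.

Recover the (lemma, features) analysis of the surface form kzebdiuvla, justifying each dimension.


underlying: kz-ebduuv-la
TOR=ol - signalled by the affix kz-
CLASS=ne - signalled by the affix -la
check: kzebduuvla -> kzebdiuvla -> kzebdiuvla
lemma: ebduuv; TOR=ol; CLASS=ne


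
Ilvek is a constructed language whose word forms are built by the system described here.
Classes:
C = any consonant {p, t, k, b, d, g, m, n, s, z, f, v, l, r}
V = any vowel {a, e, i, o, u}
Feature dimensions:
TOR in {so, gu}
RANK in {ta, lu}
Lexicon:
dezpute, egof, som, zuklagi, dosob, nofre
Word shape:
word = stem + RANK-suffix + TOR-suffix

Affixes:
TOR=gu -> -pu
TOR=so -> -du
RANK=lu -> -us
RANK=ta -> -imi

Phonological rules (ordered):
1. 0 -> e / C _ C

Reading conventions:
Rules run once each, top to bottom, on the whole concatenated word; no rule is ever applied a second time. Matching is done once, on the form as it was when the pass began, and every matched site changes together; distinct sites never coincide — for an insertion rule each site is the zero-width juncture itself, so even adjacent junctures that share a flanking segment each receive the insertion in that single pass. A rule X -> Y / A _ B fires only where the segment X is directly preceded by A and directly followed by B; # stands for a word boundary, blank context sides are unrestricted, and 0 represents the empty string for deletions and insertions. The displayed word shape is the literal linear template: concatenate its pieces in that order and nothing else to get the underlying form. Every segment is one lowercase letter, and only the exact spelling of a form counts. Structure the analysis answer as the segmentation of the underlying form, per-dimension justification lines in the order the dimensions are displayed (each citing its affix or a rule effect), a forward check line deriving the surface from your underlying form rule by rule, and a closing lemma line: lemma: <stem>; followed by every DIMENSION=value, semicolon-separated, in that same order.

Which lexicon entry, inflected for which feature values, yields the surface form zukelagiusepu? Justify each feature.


underlying: zuklagi-us-pu
TOR=gu - signalled by the affix -pu
RANK=lu - signalled by the affix -us
check: zuklagiuspu -> zukelagiusepu
lemma: zuklagi; TOR=gu; RANK=lu


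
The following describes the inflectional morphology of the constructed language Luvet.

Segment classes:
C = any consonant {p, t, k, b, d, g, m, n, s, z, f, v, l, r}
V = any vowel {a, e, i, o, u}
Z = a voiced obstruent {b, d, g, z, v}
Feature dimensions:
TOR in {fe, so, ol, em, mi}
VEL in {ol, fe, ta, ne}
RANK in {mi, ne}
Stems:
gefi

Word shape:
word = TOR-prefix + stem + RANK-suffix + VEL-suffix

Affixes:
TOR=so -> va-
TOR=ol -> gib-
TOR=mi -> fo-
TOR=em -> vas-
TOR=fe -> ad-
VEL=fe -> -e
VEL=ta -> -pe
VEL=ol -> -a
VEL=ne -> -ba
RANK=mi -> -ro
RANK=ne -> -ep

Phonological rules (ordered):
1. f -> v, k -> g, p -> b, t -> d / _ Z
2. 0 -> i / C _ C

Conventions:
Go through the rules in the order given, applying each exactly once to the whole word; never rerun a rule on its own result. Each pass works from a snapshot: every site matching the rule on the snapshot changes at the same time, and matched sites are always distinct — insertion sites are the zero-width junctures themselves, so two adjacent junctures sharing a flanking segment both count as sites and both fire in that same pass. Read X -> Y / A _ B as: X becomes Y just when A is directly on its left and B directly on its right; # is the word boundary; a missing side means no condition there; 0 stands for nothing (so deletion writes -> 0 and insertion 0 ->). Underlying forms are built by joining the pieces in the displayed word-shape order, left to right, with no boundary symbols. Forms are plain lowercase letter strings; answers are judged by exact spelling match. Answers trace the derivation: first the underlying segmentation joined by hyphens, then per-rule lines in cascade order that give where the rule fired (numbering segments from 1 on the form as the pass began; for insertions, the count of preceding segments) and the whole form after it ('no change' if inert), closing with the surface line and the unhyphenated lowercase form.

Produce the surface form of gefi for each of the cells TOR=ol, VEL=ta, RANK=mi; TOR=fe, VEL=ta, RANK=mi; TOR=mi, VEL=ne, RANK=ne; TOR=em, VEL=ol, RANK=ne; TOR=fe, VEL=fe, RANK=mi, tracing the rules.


cell TOR=ol, VEL=ta, RANK=mi:
underlying: gib-gefi-ro-pe
1. f -> v, k -> g, p -> b, t -> d / _ Z: no change
2. 0 -> i / C _ C: inserts after position(s) 3: gibigefirope
surface: gibigefirope

cell TOR=fe, VEL=ta, RANK=mi:
underlying: ad-gefi-ro-pe
1. f -> v, k -> g, p -> b, t -> d / _ Z: no change
2. 0 -> i / C _ C: inserts after position(s) 2: adigefirope
surface: adigefirope

cell TOR=mi, VEL=ne, RANK=ne:
underlying: fo-gefi-ep-ba
1. f -> v, k -> g, p -> b, t -> d / _ Z: fires at position(s) 8: fogefiebba
2. 0 -> i / C _ C: inserts after position(s) 8: fogefiebiba
surface: fogefiebiba

cell TOR=em, VEL=ol, RANK=ne:
underlying: vas-gefi-ep-a
1. f -> v, k -> g, p -> b, t -> d / _ Z: no change
2. 0 -> i / C _ C: inserts after position(s) 3: vasigefiepa
surface: vasigefiepa

cell TOR=fe, VEL=fe, RANK=mi:
underlying: ad-gefi-ro-e
1. f -> v, k -> g, p -> b, t -> d / _ Z: no change
2. 0 -> i / C _ C: inserts after position(s) 2: adigefiroe
surface: adigefiroe


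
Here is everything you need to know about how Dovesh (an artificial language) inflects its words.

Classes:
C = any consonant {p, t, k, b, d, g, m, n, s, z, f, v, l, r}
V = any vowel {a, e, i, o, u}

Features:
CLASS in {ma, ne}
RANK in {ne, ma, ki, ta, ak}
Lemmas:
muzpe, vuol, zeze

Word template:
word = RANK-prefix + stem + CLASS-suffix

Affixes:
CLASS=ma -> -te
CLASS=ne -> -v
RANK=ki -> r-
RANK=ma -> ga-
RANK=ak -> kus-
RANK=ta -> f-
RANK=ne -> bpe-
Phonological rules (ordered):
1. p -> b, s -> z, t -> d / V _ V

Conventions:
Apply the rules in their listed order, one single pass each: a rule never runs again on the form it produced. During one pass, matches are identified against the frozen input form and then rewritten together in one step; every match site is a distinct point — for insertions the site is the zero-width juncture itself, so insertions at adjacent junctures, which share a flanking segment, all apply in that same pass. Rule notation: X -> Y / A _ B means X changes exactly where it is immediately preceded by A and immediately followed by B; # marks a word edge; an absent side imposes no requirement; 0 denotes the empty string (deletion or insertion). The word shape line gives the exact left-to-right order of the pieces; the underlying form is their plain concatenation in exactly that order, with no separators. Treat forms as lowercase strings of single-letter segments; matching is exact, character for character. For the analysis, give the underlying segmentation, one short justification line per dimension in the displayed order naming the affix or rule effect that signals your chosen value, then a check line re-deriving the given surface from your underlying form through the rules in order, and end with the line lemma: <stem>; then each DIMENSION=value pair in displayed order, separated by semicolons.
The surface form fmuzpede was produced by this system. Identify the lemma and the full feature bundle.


underlying: f-muzpe-te
CLASS=ma - signalled by the affix -te
RANK=ta - signalled by the affix f-
check: fmuzpete -> fmuzpede
lemma: muzpe; CLASS=ma; RANK=ta


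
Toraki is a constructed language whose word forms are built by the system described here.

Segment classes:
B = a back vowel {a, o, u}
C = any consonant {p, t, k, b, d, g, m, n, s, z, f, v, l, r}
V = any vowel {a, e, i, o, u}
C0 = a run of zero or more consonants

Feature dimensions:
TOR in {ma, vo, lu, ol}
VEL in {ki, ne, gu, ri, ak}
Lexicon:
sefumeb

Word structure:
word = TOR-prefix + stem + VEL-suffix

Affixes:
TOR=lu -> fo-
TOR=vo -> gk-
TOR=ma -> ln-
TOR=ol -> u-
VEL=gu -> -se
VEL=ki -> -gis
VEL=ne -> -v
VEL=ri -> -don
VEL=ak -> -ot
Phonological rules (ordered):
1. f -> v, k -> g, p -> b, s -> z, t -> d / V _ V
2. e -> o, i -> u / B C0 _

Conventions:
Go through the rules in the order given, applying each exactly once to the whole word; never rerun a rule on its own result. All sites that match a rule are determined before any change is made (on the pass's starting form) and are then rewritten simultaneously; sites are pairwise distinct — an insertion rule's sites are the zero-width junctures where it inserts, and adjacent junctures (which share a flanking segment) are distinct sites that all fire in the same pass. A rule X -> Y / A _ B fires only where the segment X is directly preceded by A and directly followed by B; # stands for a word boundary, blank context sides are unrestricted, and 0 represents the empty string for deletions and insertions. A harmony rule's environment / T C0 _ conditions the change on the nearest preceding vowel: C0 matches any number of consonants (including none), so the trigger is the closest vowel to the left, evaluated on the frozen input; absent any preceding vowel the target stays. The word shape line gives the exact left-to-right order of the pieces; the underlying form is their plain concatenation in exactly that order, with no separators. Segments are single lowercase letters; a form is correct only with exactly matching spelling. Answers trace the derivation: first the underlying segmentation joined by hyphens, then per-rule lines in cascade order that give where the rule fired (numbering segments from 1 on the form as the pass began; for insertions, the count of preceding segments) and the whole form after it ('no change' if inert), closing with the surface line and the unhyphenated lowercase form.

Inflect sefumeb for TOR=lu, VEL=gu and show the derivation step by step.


underlying: fo-sefumeb-se
1. f -> v, k -> g, p -> b, s -> z, t -> d / V _ V: fires at position(s) 3, 5: fozevumebse
2. e -> o, i -> u / B C0 _: fires at position(s) 4, 8: fozovumobse
surface: fozovumobse


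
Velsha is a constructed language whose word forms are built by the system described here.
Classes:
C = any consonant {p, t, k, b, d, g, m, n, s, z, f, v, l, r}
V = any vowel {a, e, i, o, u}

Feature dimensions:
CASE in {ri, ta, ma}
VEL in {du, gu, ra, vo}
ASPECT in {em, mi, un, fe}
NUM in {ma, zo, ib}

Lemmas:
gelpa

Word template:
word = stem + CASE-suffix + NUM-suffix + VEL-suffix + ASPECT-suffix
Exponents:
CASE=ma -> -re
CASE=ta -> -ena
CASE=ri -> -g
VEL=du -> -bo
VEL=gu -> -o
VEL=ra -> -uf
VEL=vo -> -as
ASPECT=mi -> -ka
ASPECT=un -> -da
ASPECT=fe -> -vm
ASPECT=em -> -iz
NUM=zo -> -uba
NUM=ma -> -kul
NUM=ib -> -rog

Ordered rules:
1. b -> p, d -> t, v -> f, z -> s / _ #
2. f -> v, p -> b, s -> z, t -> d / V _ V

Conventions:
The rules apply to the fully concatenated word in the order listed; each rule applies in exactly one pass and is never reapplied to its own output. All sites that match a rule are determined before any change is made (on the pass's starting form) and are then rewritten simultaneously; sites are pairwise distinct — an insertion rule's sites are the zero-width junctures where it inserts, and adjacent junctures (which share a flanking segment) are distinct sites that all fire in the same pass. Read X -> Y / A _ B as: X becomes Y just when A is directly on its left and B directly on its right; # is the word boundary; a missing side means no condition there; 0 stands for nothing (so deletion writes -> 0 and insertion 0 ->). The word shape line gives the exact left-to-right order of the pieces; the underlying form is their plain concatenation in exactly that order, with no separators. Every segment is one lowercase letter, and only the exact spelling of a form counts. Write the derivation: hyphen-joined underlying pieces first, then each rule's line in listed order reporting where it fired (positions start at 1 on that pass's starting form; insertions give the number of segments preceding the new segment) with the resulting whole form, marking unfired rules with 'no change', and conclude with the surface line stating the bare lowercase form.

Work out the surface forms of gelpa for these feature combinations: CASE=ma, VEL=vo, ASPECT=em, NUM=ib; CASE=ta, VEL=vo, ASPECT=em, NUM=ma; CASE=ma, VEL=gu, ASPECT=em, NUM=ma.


cell CASE=ma, VEL=vo, ASPECT=em, NUM=ib:
underlying: gelpa-re-rog-as-iz
1. b -> p, d -> t, v -> f, z -> s / _ #: fires at position(s) 14: gelparerogasis
2. f -> v, p -> b, s -> z, t -> d / V _ V: fires at position(s) 12: gelparerogazis
surface: gelparerogazis

cell CASE=ta, VEL=vo, ASPECT=em, NUM=ma:
underlying: gelpa-ena-kul-as-iz
1. b -> p, d -> t, v -> f, z -> s / _ #: fires at position(s) 15: gelpaenakulasis
2. f -> v, p -> b, s -> z, t -> d / V _ V: fires at position(s) 13: gelpaenakulazis
surface: gelpaenakulazis

cell CASE=ma, VEL=gu, ASPECT=em, NUM=ma:
underlying: gelpa-re-kul-o-iz
1. b -> p, d -> t, v -> f, z -> s / _ #: fires at position(s) 13: gelparekulois
2. f -> v, p -> b, s -> z, t -> d / V _ V: no change
surface: gelparekulois


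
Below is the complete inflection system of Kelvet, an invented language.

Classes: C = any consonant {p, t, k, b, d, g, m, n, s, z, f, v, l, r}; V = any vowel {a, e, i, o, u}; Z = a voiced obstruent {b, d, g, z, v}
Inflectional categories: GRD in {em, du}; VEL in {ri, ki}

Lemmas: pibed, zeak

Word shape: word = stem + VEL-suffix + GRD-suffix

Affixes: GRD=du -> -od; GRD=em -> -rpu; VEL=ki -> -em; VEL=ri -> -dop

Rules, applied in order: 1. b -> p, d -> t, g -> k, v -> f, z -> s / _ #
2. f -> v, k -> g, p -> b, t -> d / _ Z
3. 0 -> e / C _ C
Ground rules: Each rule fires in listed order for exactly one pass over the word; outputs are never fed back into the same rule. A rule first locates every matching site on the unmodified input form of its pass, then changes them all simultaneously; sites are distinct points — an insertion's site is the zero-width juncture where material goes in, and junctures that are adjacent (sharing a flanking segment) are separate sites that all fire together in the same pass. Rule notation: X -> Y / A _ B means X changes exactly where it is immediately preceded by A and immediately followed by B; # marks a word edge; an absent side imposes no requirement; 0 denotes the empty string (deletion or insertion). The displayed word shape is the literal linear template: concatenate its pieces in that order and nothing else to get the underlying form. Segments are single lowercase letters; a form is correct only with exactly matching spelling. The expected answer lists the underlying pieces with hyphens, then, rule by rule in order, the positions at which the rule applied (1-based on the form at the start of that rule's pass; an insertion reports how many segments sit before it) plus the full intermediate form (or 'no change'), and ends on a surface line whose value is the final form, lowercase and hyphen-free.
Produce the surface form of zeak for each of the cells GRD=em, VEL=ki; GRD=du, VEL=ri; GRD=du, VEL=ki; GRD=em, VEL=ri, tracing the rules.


cell GRD=em, VEL=ki:
underlying: zeak-em-rpu
1. b -> p, d -> t, g -> k, v -> f, z -> s / _ #: no change
2. f -> v, k -> g, p -> b, t -> d / _ Z: no change
3. 0 -> e / C _ C: inserts after position(s) 6, 7: zeakemerepu
surface: zeakemerepu

cell GRD=du, VEL=ri:
underlying: zeak-dop-od
1. b -> p, d -> t, g -> k, v -> f, z -> s / _ #: fires at position(s) 9: zeakdopot
2. f -> v, k -> g, p -> b, t -> d / _ Z: fires at position(s) 4: zeagdopot
3. 0 -> e / C _ C: inserts after position(s) 4: zeagedopot
surface: zeagedopot

cell GRD=du, VEL=ki:
underlying: zeak-em-od
1. b -> p, d -> t, g -> k, v -> f, z -> s / _ #: fires at position(s) 8: zeakemot
2. f -> v, k -> g, p -> b, t -> d / _ Z: no change
3. 0 -> e / C _ C: no change
surface: zeakemot

cell GRD=em, VEL=ri:
underlying: zeak-dop-rpu
1. b -> p, d -> t, g -> k, v -> f, z -> s / _ #: no change
2. f -> v, k -> g, p -> b, t -> d / _ Z: fires at position(s) 4: zeagdoprpu
3. 0 -> e / C _ C: inserts after position(s) 4, 7, 8: zeagedoperepu
surface: zeagedoperepu


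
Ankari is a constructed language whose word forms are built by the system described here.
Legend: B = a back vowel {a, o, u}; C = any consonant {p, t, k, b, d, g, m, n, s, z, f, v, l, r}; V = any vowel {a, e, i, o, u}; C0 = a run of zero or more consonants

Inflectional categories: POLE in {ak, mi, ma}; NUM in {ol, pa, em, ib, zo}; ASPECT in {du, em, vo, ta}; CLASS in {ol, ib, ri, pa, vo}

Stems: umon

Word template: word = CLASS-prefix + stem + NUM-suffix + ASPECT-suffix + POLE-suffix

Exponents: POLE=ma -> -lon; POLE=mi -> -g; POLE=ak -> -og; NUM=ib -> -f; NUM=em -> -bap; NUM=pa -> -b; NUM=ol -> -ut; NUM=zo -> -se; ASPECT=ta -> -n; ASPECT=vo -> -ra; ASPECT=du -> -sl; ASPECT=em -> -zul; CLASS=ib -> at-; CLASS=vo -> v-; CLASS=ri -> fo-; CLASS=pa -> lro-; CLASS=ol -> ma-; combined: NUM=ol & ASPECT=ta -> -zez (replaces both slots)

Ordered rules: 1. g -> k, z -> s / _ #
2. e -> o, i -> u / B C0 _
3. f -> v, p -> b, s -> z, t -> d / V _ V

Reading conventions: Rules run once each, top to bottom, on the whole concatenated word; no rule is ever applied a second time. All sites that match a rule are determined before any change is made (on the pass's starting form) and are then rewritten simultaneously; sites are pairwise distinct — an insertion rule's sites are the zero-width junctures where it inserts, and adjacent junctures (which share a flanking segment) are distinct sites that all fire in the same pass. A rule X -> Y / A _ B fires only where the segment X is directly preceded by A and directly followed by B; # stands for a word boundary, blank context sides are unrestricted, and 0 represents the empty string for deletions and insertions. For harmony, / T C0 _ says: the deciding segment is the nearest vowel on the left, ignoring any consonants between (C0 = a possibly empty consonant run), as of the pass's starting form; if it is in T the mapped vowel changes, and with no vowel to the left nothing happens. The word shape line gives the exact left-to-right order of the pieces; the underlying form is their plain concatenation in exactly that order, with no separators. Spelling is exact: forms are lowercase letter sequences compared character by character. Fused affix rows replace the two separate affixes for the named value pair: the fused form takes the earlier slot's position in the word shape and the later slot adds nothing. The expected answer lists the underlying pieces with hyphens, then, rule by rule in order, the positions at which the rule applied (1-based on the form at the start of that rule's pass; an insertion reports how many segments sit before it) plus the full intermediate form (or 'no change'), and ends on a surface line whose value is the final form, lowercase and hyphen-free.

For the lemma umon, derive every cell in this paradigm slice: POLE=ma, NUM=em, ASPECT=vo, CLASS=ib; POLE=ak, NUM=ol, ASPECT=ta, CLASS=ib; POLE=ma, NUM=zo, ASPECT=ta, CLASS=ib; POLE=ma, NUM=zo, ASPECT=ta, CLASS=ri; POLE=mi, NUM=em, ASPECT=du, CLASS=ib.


cell POLE=ma, NUM=em, ASPECT=vo, CLASS=ib:
underlying: at-umon-bap-ra-lon
1. g -> k, z -> s / _ #: no change
2. e -> o, i -> u / B C0 _: no change
3. f -> v, p -> b, s -> z, t -> d / V _ V: fires at position(s) 2: adumonbapralon
surface: adumonbapralon

cell POLE=ak, NUM=ol, ASPECT=ta, CLASS=ib:
underlying: at-umon-zez-og
1. g -> k, z -> s / _ #: fires at position(s) 11: atumonzezok
2. e -> o, i -> u / B C0 _: fires at position(s) 8: atumonzozok
3. f -> v, p -> b, s -> z, t -> d / V _ V: fires at position(s) 2: adumonzozok
surface: adumonzozok

cell POLE=ma, NUM=zo, ASPECT=ta, CLASS=ib:
underlying: at-umon-se-n-lon
1. g -> k, z -> s / _ #: no change
2. e -> o, i -> u / B C0 _: fires at position(s) 8: atumonsonlon
3. f -> v, p -> b, s -> z, t -> d / V _ V: fires at position(s) 2: adumonsonlon
surface: adumonsonlon

cell POLE=ma, NUM=zo, ASPECT=ta, CLASS=ri:
underlying: fo-umon-se-n-lon
1. g -> k, z -> s / _ #: no change
2. e -> o, i -> u / B C0 _: fires at position(s) 8: foumonsonlon
3. f -> v, p -> b, s -> z, t -> d / V _ V: no change
surface: foumonsonlon

cell POLE=mi, NUM=em, ASPECT=du, CLASS=ib:
underlying: at-umon-bap-sl-g
1. g -> k, z -> s / _ #: fires at position(s) 12: atumonbapslk
2. e -> o, i -> u / B C0 _: no change
3. f -> v, p -> b, s -> z, t -> d / V _ V: fires at position(s) 2: adumonbapslk
surface: adumonbapslk
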